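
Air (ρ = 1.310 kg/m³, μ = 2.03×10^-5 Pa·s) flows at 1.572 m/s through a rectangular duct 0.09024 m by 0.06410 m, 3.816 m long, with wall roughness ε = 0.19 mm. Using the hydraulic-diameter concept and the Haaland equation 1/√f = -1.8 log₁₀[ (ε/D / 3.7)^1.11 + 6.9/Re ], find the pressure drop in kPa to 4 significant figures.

ΔP ≈ 0.002992 kPa

Hydraulic diameter D_h = 4A/P = 4·(0.09024·0.0641)/(2·(0.09024+0.0641)) = 0.02314/0.3087 = 0.07496 m.
Re = ρVD_h/μ = 1.31·1.572·0.07496/2.03e-05 = 7604.
ε/D_h = 0.00019/0.07496 = 0.00253; Haaland gives 1/√f = -1.8 log₁₀[0.000307+0.000907] = 5.248, so f = 0.03631.
ΔP = f(L/D_h)(ρV²/2) = 0.03631·3.816/0.07496·1.619 = 2.992 Pa.
ΔP = 0.002992 kPa.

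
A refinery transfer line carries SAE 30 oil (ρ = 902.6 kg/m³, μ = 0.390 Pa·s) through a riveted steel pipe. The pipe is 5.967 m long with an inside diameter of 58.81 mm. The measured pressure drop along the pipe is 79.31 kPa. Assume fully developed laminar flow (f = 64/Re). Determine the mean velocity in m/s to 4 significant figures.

V ≈ 3.683 m/s

For laminar flow, f = 64/Re with Re = ρVD/μ, so Darcy-Weisbach reduces to ΔP = 32μLV/D². Solving for V: V = ΔP·D²/(32μL) = 7.931e+04·(0.05881)²/(32·0.39·5.967) = 3.683 m/s.
Check: Re = ρVD/μ = 902.6·3.683·0.05881/0.39 = 501.4 < 2300, so the laminar assumption holds.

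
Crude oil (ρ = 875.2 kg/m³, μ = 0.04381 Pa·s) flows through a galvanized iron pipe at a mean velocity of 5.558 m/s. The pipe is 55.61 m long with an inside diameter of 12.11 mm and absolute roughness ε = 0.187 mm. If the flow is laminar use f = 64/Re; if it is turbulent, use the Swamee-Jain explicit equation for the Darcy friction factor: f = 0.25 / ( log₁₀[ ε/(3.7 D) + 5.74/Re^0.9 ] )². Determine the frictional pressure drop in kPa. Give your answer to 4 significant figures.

ΔP ≈ 2955 kPa

Reynolds number Re = ρVD/μ = 875.2 · 5.558 · 0.01211 / 0.0438 = 1345.
Re < 2300 → laminar flow, so f = 64/Re = 64/1345 = 0.0476 (the turbulent correlation is not needed).
Darcy-Weisbach: ΔP = f(L/D)(ρV²/2) = 0.0476·(55.61/0.01211)·(875.2·5.558²/2) = 0.0476·4592·1.352e+04 = 2.955e+06 Pa.
ΔP = 2.955e+06 Pa = 2955 kPa.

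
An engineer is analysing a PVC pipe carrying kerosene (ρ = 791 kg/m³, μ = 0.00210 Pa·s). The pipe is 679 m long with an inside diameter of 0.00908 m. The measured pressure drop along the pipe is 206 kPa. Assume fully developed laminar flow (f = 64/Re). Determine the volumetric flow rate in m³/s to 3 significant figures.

Q ≈ 2.41×10^-5 m³/s

For laminar flow, f = 64/Re with Re = ρVD/μ, so Darcy-Weisbach reduces to ΔP = 32μLV/D². Solving for V: V = ΔP·D²/(32μL) = 2.06e+05·(0.00908)²/(32·0.0021·679) = 0.3722 m/s.
Check: Re = ρVD/μ = 791·0.3722·0.00908/0.0021 = 1273 < 2300, so the laminar assumption holds.
Q = V·A = 0.3722·(π/4·0.00908²) = 2.41e-05 m³/s = 2.41×10^-5 m³/s.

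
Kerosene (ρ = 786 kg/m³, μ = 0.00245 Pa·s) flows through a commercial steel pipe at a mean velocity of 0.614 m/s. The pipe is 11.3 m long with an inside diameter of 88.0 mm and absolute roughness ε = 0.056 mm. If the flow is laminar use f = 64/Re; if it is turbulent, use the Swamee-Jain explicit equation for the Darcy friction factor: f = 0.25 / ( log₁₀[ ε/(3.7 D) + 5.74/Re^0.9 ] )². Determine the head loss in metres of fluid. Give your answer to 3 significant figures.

h_f ≈ 0.0695 m

Reynolds number Re = ρVD/μ = 786 · 0.614 · 0.088 / 0.00245 = 1.733e+04.
Re > 4000 → turbulent. Relative roughness ε/D = 5.6e-05/0.088 = 0.000636. Swamee-Jain: f = 0.25/(log₁₀[0.000636/3.7 + 5.74/1.733e+04^0.9])² = 0.25/(log₁₀[0.000172 + 0.000879])² = 0.25/(-2.978)² = 0.02818.
Darcy-Weisbach: ΔP = f(L/D)(ρV²/2) = 0.02818·(11.3/0.088)·(786·0.614²/2) = 0.02818·128.4·148.2 = 536.1 Pa.
Head loss h_f = ΔP/(ρg) = 536.1/(786·9.81) = 0.0695 m.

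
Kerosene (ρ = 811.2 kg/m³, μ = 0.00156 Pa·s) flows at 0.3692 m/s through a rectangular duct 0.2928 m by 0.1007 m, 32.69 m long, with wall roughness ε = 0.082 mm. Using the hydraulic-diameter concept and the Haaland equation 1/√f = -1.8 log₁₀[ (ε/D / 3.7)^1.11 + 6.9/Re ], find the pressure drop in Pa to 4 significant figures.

ΔP ≈ 298.9 Pa

Hydraulic diameter D_h = 4A/P = 4·(0.2928·0.1007)/(2·(0.2928+0.1007)) = 0.1179/0.787 = 0.1499 m.
Re = ρVD_h/μ = 811.2·0.3692·0.1499/0.00156 = 2.877e+04.
ε/D_h = 8.2e-05/0.1499 = 0.000547; Haaland gives 1/√f = -1.8 log₁₀[5.61e-05+0.00024] = 6.352, so f = 0.02478.
ΔP = f(L/D_h)(ρV²/2) = 0.02478·32.69/0.1499·55.29 = 298.9 Pa.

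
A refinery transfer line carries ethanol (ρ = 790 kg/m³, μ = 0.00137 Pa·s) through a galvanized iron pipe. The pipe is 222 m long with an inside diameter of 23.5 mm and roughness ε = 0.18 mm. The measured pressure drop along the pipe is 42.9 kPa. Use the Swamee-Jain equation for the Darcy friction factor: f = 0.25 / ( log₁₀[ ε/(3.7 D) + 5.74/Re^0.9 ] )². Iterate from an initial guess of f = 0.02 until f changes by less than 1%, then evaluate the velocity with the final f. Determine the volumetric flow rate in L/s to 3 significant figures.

Q ≈ 0.222 L/s

Rearranging Darcy-Weisbach: V = √(2·ΔP·D/(f·L·ρ)). With ε/D = 0.00018/0.0235 = 0.00766, iterate starting from f = 0.02:
  f = 0.02 → V = √(2·4.29e+04·0.0235/(0.02·222·790)) = 0.7582 m/s; Re = ρVD/μ = 1.027e+04; f → 0.04135
  f = 0.04135 → V = 0.5273 m/s; Re = 7145; f → 0.04356
  f = 0.04356 → V = 0.5137 m/s; Re = 6962; f → 0.04374
Converged (Δf/f < 1%). With the final f = 0.04374: V = √(2·4.29e+04·0.0235/(0.04374·222·790)) = 0.5127 m/s.
Q = V·A = 0.5127·(π/4·0.0235²) = 0.0002224 m³/s = 0.222 L/s.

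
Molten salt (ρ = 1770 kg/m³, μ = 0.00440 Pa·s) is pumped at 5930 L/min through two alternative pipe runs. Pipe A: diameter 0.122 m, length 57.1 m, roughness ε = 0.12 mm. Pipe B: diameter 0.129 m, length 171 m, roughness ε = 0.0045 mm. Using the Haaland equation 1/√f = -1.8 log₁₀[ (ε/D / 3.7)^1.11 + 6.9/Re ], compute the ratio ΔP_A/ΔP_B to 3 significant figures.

ΔP_A/ΔP_B ≈ 0.637

Pipe A: V = Q/A = 0.09883/0.01169 = 8.455 m/s; Re = 4.149e+05; ε/D = 0.000984; Haaland → f = 0.02023; ΔP_A = f(L/D)(ρV²/2) = 5.989e+05 Pa.
Pipe B: V = Q/A = 0.09883/0.01307 = 7.562 m/s; Re = 3.924e+05; ε/D = 3.49e-05; Haaland → f = 0.01401; ΔP_B = f(L/D)(ρV²/2) = 9.396e+05 Pa.
ΔP_A/ΔP_B = 5.989e+05/9.396e+05 = 0.637.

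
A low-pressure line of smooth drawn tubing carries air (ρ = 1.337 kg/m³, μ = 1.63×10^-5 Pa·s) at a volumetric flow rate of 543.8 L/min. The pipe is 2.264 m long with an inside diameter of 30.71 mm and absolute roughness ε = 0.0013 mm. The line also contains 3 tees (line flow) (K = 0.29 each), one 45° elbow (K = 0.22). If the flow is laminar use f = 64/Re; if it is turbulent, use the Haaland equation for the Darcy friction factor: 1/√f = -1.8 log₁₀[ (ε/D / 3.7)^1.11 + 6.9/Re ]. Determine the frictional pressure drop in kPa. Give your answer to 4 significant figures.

ΔP ≈ 0.2806 kPa

Q = 543.8 L/min = 543.8/60000 = 0.009063 m³/s.
Cross-sectional area A = πD²/4 = π(0.03071)²/4 = 0.0007407 m²; mean velocity V = Q/A = 0.009063/0.0007407 = 12.24 m/s.
Reynolds number Re = ρVD/μ = 1.337 · 12.24 · 0.03071 / 1.63e-05 = 3.082e+04.
Re > 4000 → turbulent. Relative roughness ε/D = 1.3e-06/0.03071 = 4.23e-05. Haaland: 1/√f = -1.8 log₁₀[(4.23e-05/3.7)^1.11 + 6.9/3.082e+04] = -1.8 log₁₀[3.27e-06 + 0.000224] = 6.559, so f = 0.02325.
Total minor-loss coefficient ΣK = 3·0.29 + 1·0.22 = 1.09.
ΔP = [f·L/D + ΣK]·(ρV²/2) = [0.02325·2.264/0.03071 + 1.09]·(1.337·12.24²/2) = [1.714 + 1.09]·100.1 = 280.6 Pa.
ΔP = 280.6 Pa = 0.2806 kPa.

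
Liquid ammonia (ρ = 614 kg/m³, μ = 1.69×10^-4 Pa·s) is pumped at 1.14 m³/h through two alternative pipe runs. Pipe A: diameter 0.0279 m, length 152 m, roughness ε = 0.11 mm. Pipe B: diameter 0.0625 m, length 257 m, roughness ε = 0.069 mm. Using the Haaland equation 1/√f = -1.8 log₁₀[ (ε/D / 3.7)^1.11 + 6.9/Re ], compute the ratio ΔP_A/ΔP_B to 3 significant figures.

Pipe A: V = Q/A = 0.0003167/0.0006114 = 0.518 m/s; Re = 5.25e+04; ε/D = 0.00394; Haaland → f = 0.03017; ΔP_A = f(L/D)(ρV²/2) = 1.354e+04 Pa.
Pipe B: V = Q/A = 0.0003167/0.003068 = 0.1032 m/s; Re = 2.344e+04; ε/D = 0.0011; Haaland → f = 0.02701; ΔP_B = f(L/D)(ρV²/2) = 363.3 Pa.
ΔP_A/ΔP_B = 1.354e+04/363.3 = 37.3.

ΔP_A/ΔP_B ≈ 37.3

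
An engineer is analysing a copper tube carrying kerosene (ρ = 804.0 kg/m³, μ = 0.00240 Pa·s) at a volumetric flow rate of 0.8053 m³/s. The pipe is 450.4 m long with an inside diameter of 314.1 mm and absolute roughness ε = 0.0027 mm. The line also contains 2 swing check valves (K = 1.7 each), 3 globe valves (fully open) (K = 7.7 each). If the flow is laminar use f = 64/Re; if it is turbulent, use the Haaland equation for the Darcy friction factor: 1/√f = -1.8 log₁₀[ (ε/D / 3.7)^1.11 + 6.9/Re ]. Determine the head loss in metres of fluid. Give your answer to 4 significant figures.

h_f ≈ 237.3 m

Cross-sectional area A = πD²/4 = π(0.3141)²/4 = 0.07749 m²; mean velocity V = Q/A = 0.8053/0.07749 = 10.39 m/s.
Reynolds number Re = ρVD/μ = 804 · 10.39 · 0.3141 / 0.0024 = 1.094e+06.
Re > 4000 → turbulent. Relative roughness ε/D = 2.7e-06/0.3141 = 8.6e-06. Haaland: 1/√f = -1.8 log₁₀[(8.6e-06/3.7)^1.11 + 6.9/1.094e+06] = -1.8 log₁₀[5.58e-07 + 6.31e-06] = 9.294, so f = 0.01158.
Total minor-loss coefficient ΣK = 2·1.7 + 3·7.7 = 26.5.
ΔP = [f·L/D + ΣK]·(ρV²/2) = [0.01158·450.4/0.3141 + 26.5]·(804·10.39²/2) = [16.6 + 26.5]·4.342e+04 = 1.871e+06 Pa.
Head loss h_f = ΔP/(ρg) = 1.871e+06/(804·9.81) = 237.3 m.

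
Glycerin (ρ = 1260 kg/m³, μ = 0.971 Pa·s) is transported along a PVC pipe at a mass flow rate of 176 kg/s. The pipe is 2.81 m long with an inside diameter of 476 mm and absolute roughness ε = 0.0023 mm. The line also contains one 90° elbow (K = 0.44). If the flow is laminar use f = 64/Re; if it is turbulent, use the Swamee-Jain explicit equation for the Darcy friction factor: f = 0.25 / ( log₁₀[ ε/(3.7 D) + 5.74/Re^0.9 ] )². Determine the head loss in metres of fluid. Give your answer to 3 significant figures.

A = πD²/4 = π(0.476)²/4 = 0.178 m²; mean velocity V = ṁ/(ρA) = 176/(1260 · 0.178) = 0.7849 m/s.
Reynolds number Re = ρVD/μ = 1260 · 0.7849 · 0.476 / 0.971 = 484.8.
Re < 2300 → laminar flow, so f = 64/Re = 64/484.8 = 0.132 (the turbulent correlation is not needed).
Total minor-loss coefficient ΣK = 1·0.44 = 0.44.
ΔP = [f·L/D + ΣK]·(ρV²/2) = [0.132·2.81/0.476 + 0.44]·(1260·0.7849²/2) = [0.7793 + 0.44]·388.2 = 473.3 Pa.
Head loss h_f = ΔP/(ρg) = 473.3/(1260·9.81) = 0.0383 m.

h_f ≈ 0.0383 m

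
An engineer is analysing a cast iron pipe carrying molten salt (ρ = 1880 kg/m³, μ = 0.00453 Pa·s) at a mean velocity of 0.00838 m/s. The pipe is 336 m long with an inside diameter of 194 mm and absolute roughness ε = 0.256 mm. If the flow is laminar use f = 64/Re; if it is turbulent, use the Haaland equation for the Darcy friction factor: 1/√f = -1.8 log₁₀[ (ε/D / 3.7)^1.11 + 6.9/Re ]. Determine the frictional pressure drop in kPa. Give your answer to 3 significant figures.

Reynolds number Re = ρVD/μ = 1880 · 0.00838 · 0.194 / 0.00453 = 674.7.
Re < 2300 → laminar flow, so f = 64/Re = 64/674.7 = 0.09486 (the turbulent correlation is not needed).
Darcy-Weisbach: ΔP = f(L/D)(ρV²/2) = 0.09486·(336/0.194)·(1880·0.00838²/2) = 0.09486·1732·0.06601 = 10.84 Pa.
ΔP = 10.84 Pa = 0.0108 kPa.

ΔP ≈ 0.0108 kPa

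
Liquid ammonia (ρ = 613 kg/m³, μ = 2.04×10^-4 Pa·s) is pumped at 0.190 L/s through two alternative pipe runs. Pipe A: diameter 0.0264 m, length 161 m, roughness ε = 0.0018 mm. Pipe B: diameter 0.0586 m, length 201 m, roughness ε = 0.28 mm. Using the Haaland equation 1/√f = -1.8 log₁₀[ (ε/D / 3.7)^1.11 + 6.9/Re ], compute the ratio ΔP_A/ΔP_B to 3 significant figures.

Pipe A: V = Q/A = 0.00019/0.0005474 = 0.3471 m/s; Re = 2.754e+04; ε/D = 6.82e-05; Haaland → f = 0.02393; ΔP_A = f(L/D)(ρV²/2) = 5388 Pa.
Pipe B: V = Q/A = 0.00019/0.002697 = 0.07045 m/s; Re = 1.24e+04; ε/D = 0.00478; Haaland → f = 0.03598; ΔP_B = f(L/D)(ρV²/2) = 187.7 Pa.
ΔP_A/ΔP_B = 5388/187.7 = 28.7.

ΔP_A/ΔP_B ≈ 28.7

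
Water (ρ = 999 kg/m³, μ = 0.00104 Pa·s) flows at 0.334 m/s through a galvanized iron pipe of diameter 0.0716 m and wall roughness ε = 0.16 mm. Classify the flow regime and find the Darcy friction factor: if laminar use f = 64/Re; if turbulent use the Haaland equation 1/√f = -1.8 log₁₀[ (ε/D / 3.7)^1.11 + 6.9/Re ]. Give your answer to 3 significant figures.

Re = ρVD/μ = 999·0.334·0.0716/0.00104 = 2.297e+04.
Re > 4000 → turbulent. ε/D = 0.00016/0.0716 = 0.00223; Haaland: 1/√f = -1.8 log₁₀[0.000267 + 0.0003] = 5.843, so f = 0.02929.

f ≈ 0.0293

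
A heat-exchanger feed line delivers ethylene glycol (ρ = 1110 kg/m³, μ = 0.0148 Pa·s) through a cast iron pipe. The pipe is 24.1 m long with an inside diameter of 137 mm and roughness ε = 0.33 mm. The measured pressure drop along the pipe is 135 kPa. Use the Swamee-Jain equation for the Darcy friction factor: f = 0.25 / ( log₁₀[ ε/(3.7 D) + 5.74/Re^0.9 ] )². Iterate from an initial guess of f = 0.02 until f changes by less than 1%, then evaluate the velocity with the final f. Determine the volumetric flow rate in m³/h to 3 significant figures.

Rearranging Darcy-Weisbach: V = √(2·ΔP·D/(f·L·ρ)). With ε/D = 0.00033/0.137 = 0.00241, iterate starting from f = 0.02:
  f = 0.02 → V = √(2·1.35e+05·0.137/(0.02·24.1·1110)) = 8.315 m/s; Re = ρVD/μ = 8.544e+04; f → 0.0266
  f = 0.0266 → V = 7.209 m/s; Re = 7.408e+04; f → 0.02685
Converged (Δf/f < 1%). With the final f = 0.02685: V = √(2·1.35e+05·0.137/(0.02685·24.1·1110)) = 7.176 m/s.
Q = V·A = 7.176·(π/4·0.137²) = 0.1058 m³/s = 381 m³/h.

Q ≈ 381 m³/h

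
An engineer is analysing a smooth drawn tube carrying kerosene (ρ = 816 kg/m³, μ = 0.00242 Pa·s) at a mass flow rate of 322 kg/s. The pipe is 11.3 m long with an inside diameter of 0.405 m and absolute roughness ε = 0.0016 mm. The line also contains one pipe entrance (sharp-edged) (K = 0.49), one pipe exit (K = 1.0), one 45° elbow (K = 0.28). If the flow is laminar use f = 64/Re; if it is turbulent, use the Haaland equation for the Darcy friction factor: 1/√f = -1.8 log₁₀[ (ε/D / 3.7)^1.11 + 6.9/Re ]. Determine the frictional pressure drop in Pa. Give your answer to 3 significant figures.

ΔP ≈ 8220 Pa

A = πD²/4 = π(0.405)²/4 = 0.1288 m²; mean velocity V = ṁ/(ρA) = 322/(816 · 0.1288) = 3.063 m/s.
Reynolds number Re = ρVD/μ = 816 · 3.063 · 0.405 / 0.00242 = 4.183e+05.
Re > 4000 → turbulent. Relative roughness ε/D = 1.6e-06/0.405 = 3.95e-06. Haaland: 1/√f = -1.8 log₁₀[(3.95e-06/3.7)^1.11 + 6.9/4.183e+05] = -1.8 log₁₀[2.35e-07 + 1.65e-05] = 8.598, so f = 0.01353.
Total minor-loss coefficient ΣK = 1·0.49 + 1·1 + 1·0.28 = 1.77.
ΔP = [f·L/D + ΣK]·(ρV²/2) = [0.01353·11.3/0.405 + 1.77]·(816·3.063²/2) = [0.3775 + 1.77]·3828 = 8221 Pa.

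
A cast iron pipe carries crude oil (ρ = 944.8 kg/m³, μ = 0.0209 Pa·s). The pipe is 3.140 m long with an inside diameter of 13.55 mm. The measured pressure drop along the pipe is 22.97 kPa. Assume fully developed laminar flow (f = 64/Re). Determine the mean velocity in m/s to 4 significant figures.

For laminar flow, f = 64/Re with Re = ρVD/μ, so Darcy-Weisbach reduces to ΔP = 32μLV/D². Solving for V: V = ΔP·D²/(32μL) = 2.297e+04·(0.01355)²/(32·0.0209·3.14) = 2.008 m/s.
Check: Re = ρVD/μ = 944.8·2.008·0.01355/0.0209 = 1230 < 2300, so the laminar assumption holds.

V ≈ 2.008 m/s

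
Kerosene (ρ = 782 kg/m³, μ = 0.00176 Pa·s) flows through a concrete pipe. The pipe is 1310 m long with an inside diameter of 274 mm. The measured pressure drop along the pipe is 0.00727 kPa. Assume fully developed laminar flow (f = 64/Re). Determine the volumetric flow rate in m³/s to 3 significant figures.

For laminar flow, f = 64/Re with Re = ρVD/μ, so Darcy-Weisbach reduces to ΔP = 32μLV/D². Solving for V: V = ΔP·D²/(32μL) = 7.27·(0.274)²/(32·0.00176·1310) = 0.007398 m/s.
Check: Re = ρVD/μ = 782·0.007398·0.274/0.00176 = 900.6 < 2300, so the laminar assumption holds.
Q = V·A = 0.007398·(π/4·0.274²) = 0.0004362 m³/s = 4.36×10^-4 m³/s.

Q ≈ 4.36×10^-4 m³/s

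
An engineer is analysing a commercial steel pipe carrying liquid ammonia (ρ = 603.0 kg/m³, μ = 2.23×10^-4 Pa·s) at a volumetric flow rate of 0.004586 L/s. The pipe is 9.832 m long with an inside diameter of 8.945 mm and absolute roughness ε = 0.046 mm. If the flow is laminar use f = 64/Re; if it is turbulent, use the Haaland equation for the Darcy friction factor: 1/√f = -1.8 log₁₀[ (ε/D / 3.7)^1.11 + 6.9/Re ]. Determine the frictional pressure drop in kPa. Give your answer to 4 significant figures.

ΔP ≈ 0.06399 kPa

Q = 0.004586 L/s = 0.004586/1000 = 4.586e-06 m³/s.
Cross-sectional area A = πD²/4 = π(0.008945)²/4 = 6.284e-05 m²; mean velocity V = Q/A = 4.586e-06/6.284e-05 = 0.07298 m/s.
Reynolds number Re = ρVD/μ = 603 · 0.07298 · 0.008945 / 0.000223 = 1765.
Re < 2300 → laminar flow, so f = 64/Re = 64/1765 = 0.03626 (the turbulent correlation is not needed).
Darcy-Weisbach: ΔP = f(L/D)(ρV²/2) = 0.03626·(9.832/0.008945)·(603·0.07298²/2) = 0.03626·1099·1.606 = 63.99 Pa.
ΔP = 63.99 Pa = 0.06399 kPa.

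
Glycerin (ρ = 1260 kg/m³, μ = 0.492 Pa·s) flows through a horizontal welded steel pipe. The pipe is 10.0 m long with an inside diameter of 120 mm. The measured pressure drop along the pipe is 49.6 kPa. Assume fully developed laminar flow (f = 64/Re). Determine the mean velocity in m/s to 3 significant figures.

For laminar flow, f = 64/Re with Re = ρVD/μ, so Darcy-Weisbach reduces to ΔP = 32μLV/D². Solving for V: V = ΔP·D²/(32μL) = 4.96e+04·(0.12)²/(32·0.492·10) = 4.537 m/s.
Check: Re = ρVD/μ = 1260·4.537·0.12/0.492 = 1394 < 2300, so the laminar assumption holds.

V ≈ 4.54 m/s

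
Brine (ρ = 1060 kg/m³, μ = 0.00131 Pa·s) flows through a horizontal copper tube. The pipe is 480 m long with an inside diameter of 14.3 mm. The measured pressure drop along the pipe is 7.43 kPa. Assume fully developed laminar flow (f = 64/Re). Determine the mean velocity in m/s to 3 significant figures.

V ≈ 0.0755 m/s

For laminar flow, f = 64/Re with Re = ρVD/μ, so Darcy-Weisbach reduces to ΔP = 32μLV/D². Solving for V: V = ΔP·D²/(32μL) = 7430·(0.0143)²/(32·0.00131·480) = 0.07551 m/s.
Check: Re = ρVD/μ = 1060·0.07551·0.0143/0.00131 = 873.7 < 2300, so the laminar assumption holds.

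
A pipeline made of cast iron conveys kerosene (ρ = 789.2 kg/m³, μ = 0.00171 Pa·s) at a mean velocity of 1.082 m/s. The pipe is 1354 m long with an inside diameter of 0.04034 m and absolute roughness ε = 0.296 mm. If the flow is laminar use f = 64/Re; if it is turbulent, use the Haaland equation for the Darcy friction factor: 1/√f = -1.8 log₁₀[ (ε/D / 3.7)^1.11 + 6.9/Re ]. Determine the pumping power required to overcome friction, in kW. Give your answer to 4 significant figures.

P ≈ 0.8023 kW

Reynolds number Re = ρVD/μ = 789.2 · 1.082 · 0.04034 / 0.00171 = 2.014e+04.
Re > 4000 → turbulent. Relative roughness ε/D = 0.000296/0.04034 = 0.00734. Haaland: 1/√f = -1.8 log₁₀[(0.00734/3.7)^1.11 + 6.9/2.014e+04] = -1.8 log₁₀[0.001 + 0.000343] = 5.17, so f = 0.03742.
Darcy-Weisbach: ΔP = f(L/D)(ρV²/2) = 0.03742·(1354/0.04034)·(789.2·1.082²/2) = 0.03742·3.356e+04·462 = 5.802e+05 Pa.
Q = V·A = 1.082·0.001278 = 0.001383 m³/s.
Pumping power P = QΔP = 0.001383·5.802e+05 = 802.34 W = 0.8023 kW.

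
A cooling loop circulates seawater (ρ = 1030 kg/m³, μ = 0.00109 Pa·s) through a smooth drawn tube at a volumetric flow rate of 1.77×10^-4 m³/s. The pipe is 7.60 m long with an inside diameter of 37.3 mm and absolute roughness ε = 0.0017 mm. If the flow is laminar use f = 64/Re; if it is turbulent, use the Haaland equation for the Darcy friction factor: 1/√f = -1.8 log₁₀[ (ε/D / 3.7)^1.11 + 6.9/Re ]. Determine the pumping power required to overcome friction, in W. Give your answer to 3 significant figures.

P ≈ 0.0177 W

Cross-sectional area A = πD²/4 = π(0.0373)²/4 = 0.001093 m²; mean velocity V = Q/A = 0.000177/0.001093 = 0.162 m/s.
Reynolds number Re = ρVD/μ = 1030 · 0.162 · 0.0373 / 0.00109 = 5709.
Re > 4000 → turbulent. Relative roughness ε/D = 1.7e-06/0.0373 = 4.56e-05. Haaland: 1/√f = -1.8 log₁₀[(4.56e-05/3.7)^1.11 + 6.9/5709] = -1.8 log₁₀[3.55e-06 + 0.00121] = 5.25, so f = 0.03629.
Darcy-Weisbach: ΔP = f(L/D)(ρV²/2) = 0.03629·(7.6/0.0373)·(1030·0.162²/2) = 0.03629·203.8·13.51 = 99.9 Pa.
Pumping power P = QΔP = 0.000177·99.9 = 0.01768 W = 0.0177 W.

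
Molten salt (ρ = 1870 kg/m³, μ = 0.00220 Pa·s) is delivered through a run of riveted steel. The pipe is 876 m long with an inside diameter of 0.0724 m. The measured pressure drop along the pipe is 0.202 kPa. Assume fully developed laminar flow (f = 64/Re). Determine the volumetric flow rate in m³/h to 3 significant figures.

Q ≈ 0.254 m³/h

For laminar flow, f = 64/Re with Re = ρVD/μ, so Darcy-Weisbach reduces to ΔP = 32μLV/D². Solving for V: V = ΔP·D²/(32μL) = 202·(0.0724)²/(32·0.0022·876) = 0.01717 m/s.
Check: Re = ρVD/μ = 1870·0.01717·0.0724/0.0022 = 1057 < 2300, so the laminar assumption holds.
Q = V·A = 0.01717·(π/4·0.0724²) = 7.068e-05 m³/s = 0.254 m³/h.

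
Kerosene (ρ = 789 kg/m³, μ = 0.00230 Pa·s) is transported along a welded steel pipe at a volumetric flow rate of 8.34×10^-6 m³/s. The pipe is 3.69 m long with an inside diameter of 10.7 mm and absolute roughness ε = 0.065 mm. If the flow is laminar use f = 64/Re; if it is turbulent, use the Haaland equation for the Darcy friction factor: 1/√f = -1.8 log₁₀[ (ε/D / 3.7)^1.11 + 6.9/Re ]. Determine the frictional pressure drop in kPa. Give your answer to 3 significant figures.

ΔP ≈ 0.220 kPa

Cross-sectional area A = πD²/4 = π(0.0107)²/4 = 8.992e-05 m²; mean velocity V = Q/A = 8.34e-06/8.992e-05 = 0.09275 m/s.
Reynolds number Re = ρVD/μ = 789 · 0.09275 · 0.0107 / 0.0023 = 340.4.
Re < 2300 → laminar flow, so f = 64/Re = 64/340.4 = 0.188 (the turbulent correlation is not needed).
Darcy-Weisbach: ΔP = f(L/D)(ρV²/2) = 0.188·(3.69/0.0107)·(789·0.09275²/2) = 0.188·344.9·3.394 = 220 Pa.
ΔP = 220 Pa = 0.220 kPa.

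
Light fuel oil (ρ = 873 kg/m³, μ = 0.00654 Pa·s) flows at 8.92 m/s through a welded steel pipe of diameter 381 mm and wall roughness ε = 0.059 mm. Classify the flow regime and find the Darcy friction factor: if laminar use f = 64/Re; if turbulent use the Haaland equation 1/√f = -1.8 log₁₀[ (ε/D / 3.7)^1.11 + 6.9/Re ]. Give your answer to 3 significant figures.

f ≈ 0.0150

Re = ρVD/μ = 873·8.92·0.381/0.00654 = 4.537e+05.
Re > 4000 → turbulent. ε/D = 5.9e-05/0.381 = 0.000155; Haaland: 1/√f = -1.8 log₁₀[1.38e-05 + 1.52e-05] = 8.167, so f = 0.01499.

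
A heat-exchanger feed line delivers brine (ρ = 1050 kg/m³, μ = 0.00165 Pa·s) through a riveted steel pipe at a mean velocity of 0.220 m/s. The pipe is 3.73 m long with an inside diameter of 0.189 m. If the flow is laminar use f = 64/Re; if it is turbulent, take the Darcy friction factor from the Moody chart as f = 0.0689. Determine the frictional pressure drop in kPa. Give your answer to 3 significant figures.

ΔP ≈ 0.0346 kPa

Reynolds number Re = ρVD/μ = 1050 · 0.22 · 0.189 / 0.00165 = 2.646e+04.
Re > 4000 → turbulent; use the Moody-chart value f = 0.0689.
Darcy-Weisbach: ΔP = f(L/D)(ρV²/2) = 0.0689·(3.73/0.189)·(1050·0.22²/2) = 0.0689·19.74·25.41 = 34.55 Pa.
ΔP = 34.55 Pa = 0.0346 kPa.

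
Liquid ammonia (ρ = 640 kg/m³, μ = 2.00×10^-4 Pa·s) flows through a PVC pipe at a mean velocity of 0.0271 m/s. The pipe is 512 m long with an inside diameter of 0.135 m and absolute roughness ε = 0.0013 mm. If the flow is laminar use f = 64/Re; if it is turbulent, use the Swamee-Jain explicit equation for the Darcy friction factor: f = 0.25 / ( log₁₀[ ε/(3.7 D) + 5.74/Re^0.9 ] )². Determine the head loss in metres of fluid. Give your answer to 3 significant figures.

h_f ≈ 0.00421 m

Reynolds number Re = ρVD/μ = 640 · 0.0271 · 0.135 / 0.0002 = 1.171e+04.
Re > 4000 → turbulent. Relative roughness ε/D = 1.3e-06/0.135 = 9.63e-06. Swamee-Jain: f = 0.25/(log₁₀[9.63e-06/3.7 + 5.74/1.171e+04^0.9])² = 0.25/(log₁₀[2.6e-06 + 0.00125])² = 0.25/(-2.902)² = 0.02969.
Darcy-Weisbach: ΔP = f(L/D)(ρV²/2) = 0.02969·(512/0.135)·(640·0.0271²/2) = 0.02969·3793·0.235 = 26.46 Pa.
Head loss h_f = ΔP/(ρg) = 26.46/(640·9.81) = 0.00421 m.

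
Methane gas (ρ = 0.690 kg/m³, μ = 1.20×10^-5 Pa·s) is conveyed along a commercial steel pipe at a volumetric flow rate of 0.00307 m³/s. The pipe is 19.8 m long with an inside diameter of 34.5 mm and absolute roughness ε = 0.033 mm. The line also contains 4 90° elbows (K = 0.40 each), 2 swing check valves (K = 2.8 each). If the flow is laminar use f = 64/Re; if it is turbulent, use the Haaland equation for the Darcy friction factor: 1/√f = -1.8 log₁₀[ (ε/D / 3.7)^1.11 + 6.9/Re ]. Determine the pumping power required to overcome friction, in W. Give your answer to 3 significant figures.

P ≈ 0.317 W

Cross-sectional area A = πD²/4 = π(0.0345)²/4 = 0.0009348 m²; mean velocity V = Q/A = 0.00307/0.0009348 = 3.284 m/s.
Reynolds number Re = ρVD/μ = 0.69 · 3.284 · 0.0345 / 1.2e-05 = 6515.
Re > 4000 → turbulent. Relative roughness ε/D = 3.3e-05/0.0345 = 0.000957. Haaland: 1/√f = -1.8 log₁₀[(0.000957/3.7)^1.11 + 6.9/6515] = -1.8 log₁₀[0.000104 + 0.00106] = 5.282, so f = 0.03585.
Total minor-loss coefficient ΣK = 4·0.4 + 2·2.8 = 7.2.
ΔP = [f·L/D + ΣK]·(ρV²/2) = [0.03585·19.8/0.0345 + 7.2]·(0.69·3.284²/2) = [20.57 + 7.2]·3.721 = 103.3 Pa.
Pumping power P = QΔP = 0.00307·103.3 = 0.3172 W = 0.317 W.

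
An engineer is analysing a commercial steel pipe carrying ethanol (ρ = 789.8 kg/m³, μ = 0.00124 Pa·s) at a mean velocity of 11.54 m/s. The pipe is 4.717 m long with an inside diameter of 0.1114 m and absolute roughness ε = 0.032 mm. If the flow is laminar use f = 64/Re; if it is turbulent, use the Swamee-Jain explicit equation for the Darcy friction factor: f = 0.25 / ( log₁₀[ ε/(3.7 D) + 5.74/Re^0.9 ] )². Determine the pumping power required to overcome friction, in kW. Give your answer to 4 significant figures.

Reynolds number Re = ρVD/μ = 789.8 · 11.54 · 0.1114 / 0.00124 = 8.188e+05.
Re > 4000 → turbulent. Relative roughness ε/D = 3.2e-05/0.1114 = 0.000287. Swamee-Jain: f = 0.25/(log₁₀[0.000287/3.7 + 5.74/8.188e+05^0.9])² = 0.25/(log₁₀[7.76e-05 + 2.74e-05])² = 0.25/(-3.979)² = 0.01579.
Darcy-Weisbach: ΔP = f(L/D)(ρV²/2) = 0.01579·(4.717/0.1114)·(789.8·11.54²/2) = 0.01579·42.34·5.259e+04 = 3.516e+04 Pa.
Q = V·A = 11.54·0.009747 = 0.1125 m³/s.
Pumping power P = QΔP = 0.1125·3.516e+04 = 3955.2 W = 3.955 kW.

P ≈ 3.955 kW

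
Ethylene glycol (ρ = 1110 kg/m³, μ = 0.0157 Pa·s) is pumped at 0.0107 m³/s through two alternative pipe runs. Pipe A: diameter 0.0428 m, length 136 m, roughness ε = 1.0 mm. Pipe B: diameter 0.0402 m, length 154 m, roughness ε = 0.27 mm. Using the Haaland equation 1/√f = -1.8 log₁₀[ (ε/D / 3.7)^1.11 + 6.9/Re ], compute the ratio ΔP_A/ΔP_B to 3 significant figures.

Pipe A: V = Q/A = 0.0107/0.001439 = 7.437 m/s; Re = 2.25e+04; ε/D = 0.0234; Haaland → f = 0.0533; ΔP_A = f(L/D)(ρV²/2) = 5.2e+06 Pa.
Pipe B: V = Q/A = 0.0107/0.001269 = 8.43 m/s; Re = 2.396e+04; ε/D = 0.00672; Haaland → f = 0.03613; ΔP_B = f(L/D)(ρV²/2) = 5.459e+06 Pa.
ΔP_A/ΔP_B = 5.2e+06/5.459e+06 = 0.952.

ΔP_A/ΔP_B ≈ 0.952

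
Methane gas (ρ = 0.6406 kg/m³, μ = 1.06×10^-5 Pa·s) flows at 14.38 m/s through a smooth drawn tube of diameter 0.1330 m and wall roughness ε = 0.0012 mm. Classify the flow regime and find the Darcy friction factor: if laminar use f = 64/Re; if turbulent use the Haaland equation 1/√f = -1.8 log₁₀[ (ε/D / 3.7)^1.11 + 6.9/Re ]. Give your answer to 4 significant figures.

Re = ρVD/μ = 0.6406·14.38·0.133/1.06e-05 = 1.156e+05.
Re > 4000 → turbulent. ε/D = 1.2e-06/0.133 = 9.02e-06; Haaland: 1/√f = -1.8 log₁₀[5.88e-07 + 5.97e-05] = 7.596, so f = 0.01733.

f ≈ 0.01733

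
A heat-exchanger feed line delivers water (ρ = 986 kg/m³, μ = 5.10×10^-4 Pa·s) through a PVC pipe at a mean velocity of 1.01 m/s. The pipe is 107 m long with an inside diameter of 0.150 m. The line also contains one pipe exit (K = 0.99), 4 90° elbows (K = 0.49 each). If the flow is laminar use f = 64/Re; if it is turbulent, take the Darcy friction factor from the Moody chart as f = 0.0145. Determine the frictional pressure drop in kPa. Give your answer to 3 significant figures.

ΔP ≈ 6.69 kPa

Reynolds number Re = ρVD/μ = 986 · 1.01 · 0.15 / 0.00051 = 2.929e+05.
Re > 4000 → turbulent; use the Moody-chart value f = 0.0145.
Total minor-loss coefficient ΣK = 1·0.99 + 4·0.49 = 2.95.
ΔP = [f·L/D + ΣK]·(ρV²/2) = [0.0145·107/0.15 + 2.95]·(986·1.01²/2) = [10.34 + 2.95]·502.9 = 6685 Pa.
ΔP = 6685 Pa = 6.69 kPa.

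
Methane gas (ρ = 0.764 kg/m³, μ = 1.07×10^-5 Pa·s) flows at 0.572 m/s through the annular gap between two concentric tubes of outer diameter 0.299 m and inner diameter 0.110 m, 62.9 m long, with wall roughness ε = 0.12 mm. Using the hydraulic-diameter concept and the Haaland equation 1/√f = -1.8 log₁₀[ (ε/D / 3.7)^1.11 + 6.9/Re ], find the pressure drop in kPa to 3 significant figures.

Hydraulic diameter D_h = 4A/P = D_o - D_i = 0.299 - 0.11 = 0.189 m.
Re = ρVD_h/μ = 0.764·0.572·0.189/1.07e-05 = 7719.
ε/D_h = 0.00012/0.189 = 0.000635; Haaland gives 1/√f = -1.8 log₁₀[6.61e-05+0.000894] = 5.432, so f = 0.03389.
ΔP = f(L/D_h)(ρV²/2) = 0.03389·62.9/0.189·0.125 = 1.41 Pa.
ΔP = 0.00141 kPa.

ΔP ≈ 0.00141 kPa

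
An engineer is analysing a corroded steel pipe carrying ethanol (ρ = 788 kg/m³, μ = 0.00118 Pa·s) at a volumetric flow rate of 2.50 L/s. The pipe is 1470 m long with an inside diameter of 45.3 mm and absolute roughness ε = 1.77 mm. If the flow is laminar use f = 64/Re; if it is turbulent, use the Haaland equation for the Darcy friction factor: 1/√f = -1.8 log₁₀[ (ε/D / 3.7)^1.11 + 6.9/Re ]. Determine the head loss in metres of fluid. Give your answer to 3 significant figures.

h_f ≈ 258 m

Q = 2.50 L/s = 2.50/1000 = 0.0025 m³/s.
Cross-sectional area A = πD²/4 = π(0.0453)²/4 = 0.001612 m²; mean velocity V = Q/A = 0.0025/0.001612 = 1.551 m/s.
Reynolds number Re = ρVD/μ = 788 · 1.551 · 0.0453 / 0.00118 = 4.692e+04.
Re > 4000 → turbulent. Relative roughness ε/D = 0.00177/0.0453 = 0.0391. Haaland: 1/√f = -1.8 log₁₀[(0.0391/3.7)^1.11 + 6.9/4.692e+04] = -1.8 log₁₀[0.0064 + 0.000147] = 3.931, so f = 0.06472.
Darcy-Weisbach: ΔP = f(L/D)(ρV²/2) = 0.06472·(1470/0.0453)·(788·1.551²/2) = 0.06472·3.245e+04·948 = 1.991e+06 Pa.
Head loss h_f = ΔP/(ρg) = 1.991e+06/(788·9.81) = 258 m.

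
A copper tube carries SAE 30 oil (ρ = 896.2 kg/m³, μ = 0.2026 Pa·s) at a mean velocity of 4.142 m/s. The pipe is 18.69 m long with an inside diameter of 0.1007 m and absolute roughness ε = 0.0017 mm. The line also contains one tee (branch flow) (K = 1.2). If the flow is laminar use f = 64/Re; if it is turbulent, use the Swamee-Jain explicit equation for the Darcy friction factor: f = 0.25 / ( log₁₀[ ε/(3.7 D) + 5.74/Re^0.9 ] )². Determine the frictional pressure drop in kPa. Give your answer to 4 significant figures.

ΔP ≈ 58.72 kPa

Reynolds number Re = ρVD/μ = 896.2 · 4.142 · 0.1007 / 0.203 = 1845.
Re < 2300 → laminar flow, so f = 64/Re = 64/1845 = 0.03469 (the turbulent correlation is not needed).
Total minor-loss coefficient ΣK = 1·1.2 = 1.2.
ΔP = [f·L/D + ΣK]·(ρV²/2) = [0.03469·18.69/0.1007 + 1.2]·(896.2·4.142²/2) = [6.438 + 1.2]·7688 = 5.872e+04 Pa.
ΔP = 5.872e+04 Pa = 58.72 kPa.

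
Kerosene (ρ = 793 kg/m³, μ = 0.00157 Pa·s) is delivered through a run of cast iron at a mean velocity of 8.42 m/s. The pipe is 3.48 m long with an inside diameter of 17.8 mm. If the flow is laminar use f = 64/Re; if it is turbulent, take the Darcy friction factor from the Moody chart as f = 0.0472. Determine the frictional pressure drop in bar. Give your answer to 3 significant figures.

Reynolds number Re = ρVD/μ = 793 · 8.42 · 0.0178 / 0.00157 = 7.57e+04.
Re > 4000 → turbulent; use the Moody-chart value f = 0.0472.
Darcy-Weisbach: ΔP = f(L/D)(ρV²/2) = 0.0472·(3.48/0.0178)·(793·8.42²/2) = 0.0472·195.5·2.811e+04 = 2.594e+05 Pa.
ΔP = 2.594e+05 Pa = 2.59 bar.

ΔP ≈ 2.59 bar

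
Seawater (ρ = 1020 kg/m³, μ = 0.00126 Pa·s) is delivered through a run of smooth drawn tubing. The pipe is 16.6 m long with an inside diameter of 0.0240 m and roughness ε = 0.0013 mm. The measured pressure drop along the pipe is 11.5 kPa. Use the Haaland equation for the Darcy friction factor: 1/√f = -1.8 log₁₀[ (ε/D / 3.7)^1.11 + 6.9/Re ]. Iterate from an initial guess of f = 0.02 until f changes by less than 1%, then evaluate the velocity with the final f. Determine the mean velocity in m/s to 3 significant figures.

Rearranging Darcy-Weisbach: V = √(2·ΔP·D/(f·L·ρ)). With ε/D = 1.3e-06/0.024 = 5.42e-05, iterate starting from f = 0.02:
  f = 0.02 → V = √(2·1.15e+04·0.024/(0.02·16.6·1020)) = 1.277 m/s; Re = ρVD/μ = 2.481e+04; f → 0.0245
  f = 0.0245 → V = 1.153 m/s; Re = 2.241e+04; f → 0.02512
  f = 0.02512 → V = 1.139 m/s; Re = 2.214e+04; f → 0.02519
Converged (Δf/f < 1%). With the final f = 0.02519: V = √(2·1.15e+04·0.024/(0.02519·16.6·1020)) = 1.138 m/s.

V ≈ 1.14 m/s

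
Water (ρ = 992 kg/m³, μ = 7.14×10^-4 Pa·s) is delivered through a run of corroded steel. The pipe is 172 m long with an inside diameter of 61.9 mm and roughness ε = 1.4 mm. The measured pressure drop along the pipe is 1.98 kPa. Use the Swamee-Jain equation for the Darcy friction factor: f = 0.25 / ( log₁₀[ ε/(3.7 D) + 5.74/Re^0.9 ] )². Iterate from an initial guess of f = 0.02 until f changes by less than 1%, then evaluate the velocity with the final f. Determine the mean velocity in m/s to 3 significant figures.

V ≈ 0.163 m/s

Rearranging Darcy-Weisbach: V = √(2·ΔP·D/(f·L·ρ)). With ε/D = 0.0014/0.0619 = 0.0226, iterate starting from f = 0.02:
  f = 0.02 → V = √(2·1980·0.0619/(0.02·172·992)) = 0.268 m/s; Re = ρVD/μ = 2.305e+04; f → 0.05319
  f = 0.05319 → V = 0.1643 m/s; Re = 1.413e+04; f → 0.05436
  f = 0.05436 → V = 0.1626 m/s; Re = 1.398e+04; f → 0.05439
Converged (Δf/f < 1%). With the final f = 0.05439: V = √(2·1980·0.0619/(0.05439·172·992)) = 0.1625 m/s.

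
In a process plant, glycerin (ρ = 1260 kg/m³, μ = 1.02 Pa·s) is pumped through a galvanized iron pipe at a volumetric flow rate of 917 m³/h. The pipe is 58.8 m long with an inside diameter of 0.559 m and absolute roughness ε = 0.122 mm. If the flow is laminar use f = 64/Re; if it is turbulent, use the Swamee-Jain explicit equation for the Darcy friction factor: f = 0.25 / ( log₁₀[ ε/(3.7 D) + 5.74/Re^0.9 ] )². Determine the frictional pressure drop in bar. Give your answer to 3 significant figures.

ΔP ≈ 0.0637 bar

Q = 917 m³/h = 917/3600 = 0.2547 m³/s.
Cross-sectional area A = πD²/4 = π(0.559)²/4 = 0.2454 m²; mean velocity V = Q/A = 0.2547/0.2454 = 1.038 m/s.
Reynolds number Re = ρVD/μ = 1260 · 1.038 · 0.559 / 1.02 = 716.7.
Re < 2300 → laminar flow, so f = 64/Re = 64/716.7 = 0.0893 (the turbulent correlation is not needed).
Darcy-Weisbach: ΔP = f(L/D)(ρV²/2) = 0.0893·(58.8/0.559)·(1260·1.038²/2) = 0.0893·105.2·678.7 = 6375 Pa.
ΔP = 6375 Pa = 0.0637 bar.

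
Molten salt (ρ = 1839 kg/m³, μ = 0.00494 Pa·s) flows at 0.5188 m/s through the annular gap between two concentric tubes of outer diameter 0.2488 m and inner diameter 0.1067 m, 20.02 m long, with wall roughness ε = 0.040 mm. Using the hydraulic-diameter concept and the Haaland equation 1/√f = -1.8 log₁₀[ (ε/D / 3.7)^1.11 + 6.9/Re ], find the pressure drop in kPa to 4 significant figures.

ΔP ≈ 0.8512 kPa

Hydraulic diameter D_h = 4A/P = D_o - D_i = 0.2488 - 0.1067 = 0.1421 m.
Re = ρVD_h/μ = 1839·0.5188·0.1421/0.00494 = 2.744e+04.
ε/D_h = 4e-05/0.1421 = 0.000281; Haaland gives 1/√f = -1.8 log₁₀[2.68e-05+0.000251] = 6.4, so f = 0.02441.
ΔP = f(L/D_h)(ρV²/2) = 0.02441·20.02/0.1421·247.5 = 851.2 Pa.
ΔP = 0.8512 kPa.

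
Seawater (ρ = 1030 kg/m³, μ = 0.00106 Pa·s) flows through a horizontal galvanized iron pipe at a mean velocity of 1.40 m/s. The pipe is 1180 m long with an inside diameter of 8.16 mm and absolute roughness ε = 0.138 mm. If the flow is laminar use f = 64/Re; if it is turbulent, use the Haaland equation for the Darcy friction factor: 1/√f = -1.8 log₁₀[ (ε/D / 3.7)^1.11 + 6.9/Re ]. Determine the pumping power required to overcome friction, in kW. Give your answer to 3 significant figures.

P ≈ 0.527 kW

Reynolds number Re = ρVD/μ = 1030 · 1.4 · 0.00816 / 0.00106 = 1.11e+04.
Re > 4000 → turbulent. Relative roughness ε/D = 0.000138/0.00816 = 0.0169. Haaland: 1/√f = -1.8 log₁₀[(0.0169/3.7)^1.11 + 6.9/1.11e+04] = -1.8 log₁₀[0.00253 + 0.000622] = 4.503, so f = 0.04931.
Darcy-Weisbach: ΔP = f(L/D)(ρV²/2) = 0.04931·(1180/0.00816)·(1030·1.4²/2) = 0.04931·1.446e+05·1009 = 7.197e+06 Pa.
Q = V·A = 1.4·5.23e-05 = 7.321e-05 m³/s.
Pumping power P = QΔP = 7.321e-05·7.197e+06 = 526.9 W = 0.527 kW.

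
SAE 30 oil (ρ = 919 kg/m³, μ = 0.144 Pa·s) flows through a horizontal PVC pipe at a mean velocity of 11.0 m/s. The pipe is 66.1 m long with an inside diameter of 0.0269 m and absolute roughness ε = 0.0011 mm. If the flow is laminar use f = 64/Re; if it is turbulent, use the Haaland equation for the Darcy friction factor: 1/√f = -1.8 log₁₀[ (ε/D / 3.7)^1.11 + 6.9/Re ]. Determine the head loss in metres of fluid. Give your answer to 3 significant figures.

Reynolds number Re = ρVD/μ = 919 · 11 · 0.0269 / 0.144 = 1888.
Re < 2300 → laminar flow, so f = 64/Re = 64/1888 = 0.03389 (the turbulent correlation is not needed).
Darcy-Weisbach: ΔP = f(L/D)(ρV²/2) = 0.03389·(66.1/0.0269)·(919·11²/2) = 0.03389·2457·5.56e+04 = 4.63e+06 Pa.
Head loss h_f = ΔP/(ρg) = 4.63e+06/(919·9.81) = 514 m.

h_f ≈ 514 m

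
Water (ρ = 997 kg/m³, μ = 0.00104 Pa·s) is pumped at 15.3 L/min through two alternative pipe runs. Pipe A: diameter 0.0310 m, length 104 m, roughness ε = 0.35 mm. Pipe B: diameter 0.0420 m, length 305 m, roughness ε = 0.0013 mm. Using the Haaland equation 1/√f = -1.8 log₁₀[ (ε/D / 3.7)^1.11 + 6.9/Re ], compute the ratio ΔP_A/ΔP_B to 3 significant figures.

ΔP_A/ΔP_B ≈ 2.05

Pipe A: V = Q/A = 0.000255/0.0007548 = 0.3379 m/s; Re = 1.004e+04; ε/D = 0.0113; Haaland → f = 0.04435; ΔP_A = f(L/D)(ρV²/2) = 8466 Pa.
Pipe B: V = Q/A = 0.000255/0.001385 = 0.1841 m/s; Re = 7411; ε/D = 3.1e-05; Haaland → f = 0.03362; ΔP_B = f(L/D)(ρV²/2) = 4123 Pa.
ΔP_A/ΔP_B = 8466/4123 = 2.05.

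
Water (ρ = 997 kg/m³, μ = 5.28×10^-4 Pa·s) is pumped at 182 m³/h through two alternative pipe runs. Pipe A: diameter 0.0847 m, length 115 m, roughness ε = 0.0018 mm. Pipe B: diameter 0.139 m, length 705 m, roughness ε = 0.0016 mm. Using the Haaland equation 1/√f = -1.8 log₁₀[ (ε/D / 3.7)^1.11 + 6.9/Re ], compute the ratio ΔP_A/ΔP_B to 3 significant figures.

Pipe A: V = Q/A = 0.05056/0.005635 = 8.972 m/s; Re = 1.435e+06; ε/D = 2.13e-05; Haaland → f = 0.01142; ΔP_A = f(L/D)(ρV²/2) = 6.223e+05 Pa.
Pipe B: V = Q/A = 0.05056/0.01517 = 3.332 m/s; Re = 8.744e+05; ε/D = 1.15e-05; Haaland → f = 0.01204; ΔP_B = f(L/D)(ρV²/2) = 3.38e+05 Pa.
ΔP_A/ΔP_B = 6.223e+05/3.38e+05 = 1.84.

ΔP_A/ΔP_B ≈ 1.84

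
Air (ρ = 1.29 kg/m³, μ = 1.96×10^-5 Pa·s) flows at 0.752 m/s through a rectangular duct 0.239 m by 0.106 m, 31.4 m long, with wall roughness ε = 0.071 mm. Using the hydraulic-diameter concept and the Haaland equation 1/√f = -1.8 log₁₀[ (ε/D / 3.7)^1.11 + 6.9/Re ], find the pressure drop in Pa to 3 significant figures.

Hydraulic diameter D_h = 4A/P = 4·(0.239·0.106)/(2·(0.239+0.106)) = 0.1013/0.69 = 0.1469 m.
Re = ρVD_h/μ = 1.29·0.752·0.1469/1.96e-05 = 7269.
ε/D_h = 7.1e-05/0.1469 = 0.000483; Haaland gives 1/√f = -1.8 log₁₀[4.89e-05+0.000949] = 5.401, so f = 0.03427.
ΔP = f(L/D_h)(ρV²/2) = 0.03427·31.4/0.1469·0.3648 = 2.673 Pa.

ΔP ≈ 2.67 Pa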